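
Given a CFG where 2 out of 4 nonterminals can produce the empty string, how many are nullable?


Nonterminals: {S, A, B, C}
A nonterminal is nullable if it can derive epsilon
Counting nullable nonterminals: 2
Total nullable = 2

2


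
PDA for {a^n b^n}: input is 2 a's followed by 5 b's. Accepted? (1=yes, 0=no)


Language requires equal numbers of a's and b's
PDA pushes for each 'a', pops for each 'b'
Number of a's = 2
Number of b's = 5
2 != 5 -> Reject

0


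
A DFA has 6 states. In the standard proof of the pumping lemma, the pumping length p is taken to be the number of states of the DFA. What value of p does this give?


Pumping lemma for regular languages (standard proof):
Take p = |Q|, the number of DFA states.
Any string of length >= |Q| passes through |Q|+1 states while reading its first |Q| symbols,
so by pigeonhole some state repeats, giving the loop that can be pumped.
Here |Q| = 6
Therefore the proof uses p = 6

6


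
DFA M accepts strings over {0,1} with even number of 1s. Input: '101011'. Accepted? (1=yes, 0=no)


DFA has 2 states: q_even (start, accept=yes) and q_odd
Processing string '101011' character by character:
  Position 0: read '1', 1-count=1 -> q_odd
  Position 1: read '0', 1-count=1 -> q_odd (no change)
  Position 2: read '1', 1-count=2 -> q_even
  Position 3: read '0', 1-count=2 -> q_even (no change)
  Position 4: read '1', 1-count=3 -> q_odd
  Position 5: read '1', 1-count=4 -> q_even
Final state: q_even, total 1s = 4 (even); the DFA requires an even count -> accept

1


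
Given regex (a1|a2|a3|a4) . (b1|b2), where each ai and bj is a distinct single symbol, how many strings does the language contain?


First group: 4 alternatives
Second group: 2 alternatives
Concatenation: each choice from group 1 pairs with each from group 2
Total = 4 x 2 = 8

8


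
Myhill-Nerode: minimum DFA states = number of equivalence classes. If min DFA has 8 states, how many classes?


Myhill-Nerode theorem:
Number of equivalence classes = number of states in minimal DFA
Minimal DFA states = 8
Therefore equivalence classes = 8

8


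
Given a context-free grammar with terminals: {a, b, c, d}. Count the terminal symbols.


Terminal symbols: a, b, c, d
Counting each: a (#1), b (#2), c (#3), d (#4)
Total = 4

4


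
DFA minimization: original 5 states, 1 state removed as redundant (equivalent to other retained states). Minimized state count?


Original DFA: 5 states
Redundant states removed: 1
Minimized states = original - removed
= 5 - 1
= 4

4


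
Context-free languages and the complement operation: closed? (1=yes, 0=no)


CFL closure properties:
  Closed under: union, concatenation, Kleene star
  NOT closed under: intersection, complement
Operation 'complement' is in not-closed list -> No (not closed)

0


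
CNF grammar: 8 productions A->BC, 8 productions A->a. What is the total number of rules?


CNF allows two rule forms:
  A -> BC (binary): 8 rules
  A -> a (terminal): 8 rules
Total = 8 + 8 = 16

16


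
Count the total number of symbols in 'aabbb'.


String: 'aabbb'
Counting characters:
  'a' appears 2 time(s)
  'b' appears 3 time(s)
Total length = 2 + 3 = 5

5


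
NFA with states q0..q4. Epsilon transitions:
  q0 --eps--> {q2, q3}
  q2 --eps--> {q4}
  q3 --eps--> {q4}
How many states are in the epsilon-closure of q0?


Starting from q0
Initialize closure = {q0}
Follow epsilon from q0 -> add q2
Follow epsilon from q0 -> add q3
Follow epsilon from q3 -> add q4
Final closure: {q0, q2, q3, q4}
Size = 4

4


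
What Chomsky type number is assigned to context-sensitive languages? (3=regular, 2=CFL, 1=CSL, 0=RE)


Chomsky hierarchy levels:
  Type 3: Regular (DFA/NFA/regex)
  Type 2: Context-free (PDA)
  Type 1: Context-sensitive
  Type 0: Recursively enumerable (TM)
'context-sensitive' corresponds to Type 1

1


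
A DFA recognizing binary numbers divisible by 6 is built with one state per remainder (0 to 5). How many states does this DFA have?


Divisibility by 6 is tracked via the remainder mod 6: 0, 1, ..., 5
The construction assigns one state to each remainder
Number of remainders = 6

6


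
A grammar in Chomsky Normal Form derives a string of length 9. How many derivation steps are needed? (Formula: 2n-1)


Chomsky Normal Form derivation:
String length n = 9
Each step either:
  - Splits a nonterminal into two (n-1 such steps)
  - Converts a nonterminal to terminal (n such steps)
Total = (n-1) + n = 2n - 1
= 2(9) - 1
= 18 - 1
= 17

17


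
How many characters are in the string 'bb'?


String: 'bb'
Counting characters:
  'b' appears 2 time(s)
Total length = 0 + 2 = 2

2


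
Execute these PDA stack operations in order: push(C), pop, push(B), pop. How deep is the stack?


Tracing stack operations:
  push(C) -> stack = [C], depth=1
  pop -> removed C, stack = [], depth=0
  push(B) -> stack = [B], depth=1
  pop -> removed B, stack = [], depth=0
Final depth = 0

0


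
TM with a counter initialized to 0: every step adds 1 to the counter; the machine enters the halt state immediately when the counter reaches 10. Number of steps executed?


Counter starts at 0. Counting sequence:
  Step 1: counter = 1
  Step 2: counter = 2
  Step 3: counter = 3
  Step 4: counter = 4
  Step 5: counter = 5
  Step 6: counter = 6
  ...
  Step 10: counter = 10
Counter reached 10 -> halt
Total steps = 10

10


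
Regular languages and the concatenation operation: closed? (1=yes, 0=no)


Regular languages are closed under all standard operations:
- Union: Yes (product construction)
- Intersection: Yes (product construction)
- Complement: Yes (swap accept/reject)
- Concatenation: Yes (NFA construction)
Operation: concatenation -> Closed

1


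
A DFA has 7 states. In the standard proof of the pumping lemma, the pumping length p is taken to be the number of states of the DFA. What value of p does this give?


Pumping lemma for regular languages (standard proof):
Take p = |Q|, the number of DFA states.
Any string of length >= |Q| passes through |Q|+1 states while reading its first |Q| symbols,
so by pigeonhole some state repeats, giving the loop that can be pumped.
Here |Q| = 7
Therefore the proof uses p = 7

7


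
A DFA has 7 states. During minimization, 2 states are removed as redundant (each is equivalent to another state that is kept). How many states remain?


Original DFA: 7 states
Redundant states removed: 2
Minimized states = original - removed
= 7 - 2
= 5

5


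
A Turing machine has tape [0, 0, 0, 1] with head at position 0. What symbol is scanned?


Tape: [0, 0, 0, 1]
Positions: 0 1 2 3
Values:    0 0 0 1
Head at position 0
tape[0] = 0

0


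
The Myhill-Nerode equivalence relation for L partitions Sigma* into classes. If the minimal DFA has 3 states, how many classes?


Myhill-Nerode theorem:
Number of equivalence classes = number of states in minimal DFA
Minimal DFA states = 3
Therefore equivalence classes = 3

3


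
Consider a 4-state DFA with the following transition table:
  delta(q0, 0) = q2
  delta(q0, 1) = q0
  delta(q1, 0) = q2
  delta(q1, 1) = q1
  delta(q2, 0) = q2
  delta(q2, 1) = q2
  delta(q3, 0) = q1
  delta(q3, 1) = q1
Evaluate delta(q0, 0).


Looking up transition function:
delta(q0, 0) in the table
Row: q0, Column: 0
Result: q2

q2


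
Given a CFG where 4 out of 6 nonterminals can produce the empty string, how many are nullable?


Nonterminals: {S, A, B, C, D, E}
A nonterminal is nullable if it can derive epsilon
Counting nullable nonterminals: 4
Total nullable = 4

4


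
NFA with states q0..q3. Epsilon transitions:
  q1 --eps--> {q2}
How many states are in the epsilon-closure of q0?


Starting from q0
Initialize closure = {q0}
q0 has no outgoing epsilon transitions -> nothing to add
Final closure: {q0}
Size = 1

1


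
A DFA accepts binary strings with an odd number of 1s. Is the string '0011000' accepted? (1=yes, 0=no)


DFA has 2 states: q_even (start, accept=no) and q_odd
Processing string '0011000' character by character:
  Position 0: read '0', 1-count=0 -> q_even (no change)
  Position 1: read '0', 1-count=0 -> q_even (no change)
  Position 2: read '1', 1-count=1 -> q_odd
  Position 3: read '1', 1-count=2 -> q_even
  Position 4: read '0', 1-count=2 -> q_even (no change)
  Position 5: read '0', 1-count=2 -> q_even (no change)
  Position 6: read '0', 1-count=2 -> q_even (no change)
Final state: q_even, total 1s = 2 (even); the DFA requires an odd count -> reject

0


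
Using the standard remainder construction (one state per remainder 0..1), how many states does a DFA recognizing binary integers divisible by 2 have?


Divisibility by 2 is tracked via the remainder mod 2: 0, 1, ..., 1
The construction assigns one state to each remainder
Number of remainders = 2

2


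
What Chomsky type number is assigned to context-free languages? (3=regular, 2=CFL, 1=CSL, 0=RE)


Chomsky hierarchy levels:
  Type 3: Regular (DFA/NFA/regex)
  Type 2: Context-free (PDA)
  Type 1: Context-sensitive
  Type 0: Recursively enumerable (TM)
'context-free' corresponds to Type 2

2


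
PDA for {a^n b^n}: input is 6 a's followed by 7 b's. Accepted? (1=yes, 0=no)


Language requires equal numbers of a's and b's
PDA pushes for each 'a', pops for each 'b'
Number of a's = 6
Number of b's = 7
6 != 7 -> Reject

0


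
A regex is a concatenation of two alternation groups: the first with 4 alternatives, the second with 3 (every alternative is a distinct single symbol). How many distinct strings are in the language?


First group: 4 alternatives
Second group: 3 alternatives
Concatenation: each choice from group 1 pairs with each from group 2
Total = 4 x 3 = 12

12


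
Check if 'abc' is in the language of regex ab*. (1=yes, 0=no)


Pattern: ab*
String: 'abc'
Pattern requires: exactly one 'a' followed by zero or more 'b's
First char is 'a' -> OK
Rest 'bc': all b's? No
Result: 0

0


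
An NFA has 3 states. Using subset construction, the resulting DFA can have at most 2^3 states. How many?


NFA has 3 states
Subset construction: each DFA state = subset of NFA states
Maximum subsets = 2^3
2^3 = 8

8


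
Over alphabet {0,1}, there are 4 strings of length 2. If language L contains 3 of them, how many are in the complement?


Alphabet: {0,1}
String length: 2
Total strings of length 2 = 2^2 = 4
Strings in L = 3
Complement = total - |L|
= 4 - 3
= 1

1


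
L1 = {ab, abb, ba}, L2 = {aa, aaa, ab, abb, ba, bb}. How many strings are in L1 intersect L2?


L1 = {ab, abb, ba}
L2 = {aa, aaa, ab, abb, ba, bb}
Checking each string in L1 against L2:
  'ab': in L2? Yes
  'abb': in L2? Yes
  'ba': in L2? Yes
Intersection = {ab, abb, ba}
|L1 ∩ L2| = 3

3


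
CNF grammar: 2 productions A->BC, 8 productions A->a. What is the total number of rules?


CNF allows two rule forms:
  A -> BC (binary): 2 rules
  A -> a (terminal): 8 rules
Total = 2 + 8 = 10

10


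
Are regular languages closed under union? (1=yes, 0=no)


Regular languages are closed under:
- Union (DFA product construction)
- Intersection (DFA product construction)
- Complement (swap accept/reject states)
- Concatenation (NFA construction)
- Kleene star (NFA construction)
union is in this list
Therefore: closed

1


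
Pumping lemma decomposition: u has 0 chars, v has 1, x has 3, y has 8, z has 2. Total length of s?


|s| = |u| + |v| + |x| + |y| + |z|
= 0 + 1 + 3 + 8 + 2
= 1 + 3 + 10
= 4 + 10
= 14

14


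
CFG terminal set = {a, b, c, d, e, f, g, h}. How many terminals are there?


Terminal symbols: a, b, c, d, e, f, g, h
Counting each: a (#1), b (#2), c (#3), d (#4), e (#5), f (#6), g (#7), h (#8)
Total = 8

8


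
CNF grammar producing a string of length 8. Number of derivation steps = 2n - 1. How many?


Chomsky Normal Form derivation:
String length n = 8
Each step either:
  - Splits a nonterminal into two (n-1 such steps)
  - Converts a nonterminal to terminal (n such steps)
Total = (n-1) + n = 2n - 1
= 2(8) - 1
= 16 - 1
= 15

15


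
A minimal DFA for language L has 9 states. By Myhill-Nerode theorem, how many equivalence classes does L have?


Myhill-Nerode theorem:
Number of equivalence classes = number of states in minimal DFA
Minimal DFA states = 9
Therefore equivalence classes = 9

9


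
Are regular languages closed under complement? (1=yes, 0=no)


Regular languages are closed under:
- Union (DFA product construction)
- Intersection (DFA product construction)
- Complement (swap accept/reject states)
- Concatenation (NFA construction)
- Kleene star (NFA construction)
complement is in this list
Therefore: closed

1


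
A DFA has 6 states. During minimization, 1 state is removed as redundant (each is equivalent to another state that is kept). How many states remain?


Original DFA: 6 states
Redundant states removed: 1
Minimized states = original - removed
= 6 - 1
= 5

5


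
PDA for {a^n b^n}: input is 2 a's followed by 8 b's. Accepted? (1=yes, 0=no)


Language requires equal numbers of a's and b's
PDA pushes for each 'a', pops for each 'b'
Number of a's = 2
Number of b's = 8
2 != 8 -> Reject

0


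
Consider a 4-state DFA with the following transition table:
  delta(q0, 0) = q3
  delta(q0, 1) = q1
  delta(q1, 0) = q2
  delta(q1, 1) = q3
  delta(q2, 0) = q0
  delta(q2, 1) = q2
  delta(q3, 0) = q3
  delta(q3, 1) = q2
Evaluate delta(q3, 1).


Looking up transition function:
delta(q3, 1) in the table
Row: q3, Column: 1
Result: q2

q2


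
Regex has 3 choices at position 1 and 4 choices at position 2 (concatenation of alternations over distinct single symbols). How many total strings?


First group: 3 alternatives
Second group: 4 alternatives
Concatenation: each choice from group 1 pairs with each from group 2
Total = 3 x 4 = 12

12


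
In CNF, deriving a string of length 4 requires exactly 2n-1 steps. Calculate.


Chomsky Normal Form derivation:
String length n = 4
Each step either:
  - Splits a nonterminal into two (n-1 such steps)
  - Converts a nonterminal to terminal (n such steps)
Total = (n-1) + n = 2n - 1
= 2(4) - 1
= 8 - 1
= 7

7


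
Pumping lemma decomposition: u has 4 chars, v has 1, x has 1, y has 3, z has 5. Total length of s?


|s| = |u| + |v| + |x| + |y| + |z|
= 4 + 1 + 1 + 3 + 5
= 5 + 1 + 8
= 6 + 8
= 14

14


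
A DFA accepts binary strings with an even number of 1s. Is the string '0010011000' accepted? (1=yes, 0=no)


DFA has 2 states: q_even (start, accept=yes) and q_odd
Processing string '0010011000' character by character:
  Position 0: read '0', 1-count=0 -> q_even (no change)
  Position 1: read '0', 1-count=0 -> q_even (no change)
  Position 2: read '1', 1-count=1 -> q_odd
  Position 3: read '0', 1-count=1 -> q_odd (no change)
  Position 4: read '0', 1-count=1 -> q_odd (no change)
  Position 5: read '1', 1-count=2 -> q_even
  Position 6: read '1', 1-count=3 -> q_odd
  Position 7: read '0', 1-count=3 -> q_odd (no change)
  Position 8: read '0', 1-count=3 -> q_odd (no change)
  Position 9: read '0', 1-count=3 -> q_odd (no change)
Final state: q_odd, total 1s = 3 (odd); the DFA requires an even count -> reject

0


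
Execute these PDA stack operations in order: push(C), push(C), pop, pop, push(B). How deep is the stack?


Tracing stack operations:
  push(C) -> stack = [C], depth=1
  push(C) -> stack = [C,C], depth=2
  pop -> removed C, stack = [C], depth=1
  pop -> removed C, stack = [], depth=0
  push(B) -> stack = [B], depth=1
Final depth = 1

1


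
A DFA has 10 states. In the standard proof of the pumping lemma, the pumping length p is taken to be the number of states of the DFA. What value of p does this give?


Pumping lemma for regular languages (standard proof):
Take p = |Q|, the number of DFA states.
Any string of length >= |Q| passes through |Q|+1 states while reading its first |Q| symbols,
so by pigeonhole some state repeats, giving the loop that can be pumped.
Here |Q| = 10
Therefore the proof uses p = 10

10


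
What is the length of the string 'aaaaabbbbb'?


String: 'aaaaabbbbb'
Counting characters:
  'a' appears 5 time(s)
  'b' appears 5 time(s)
Total length = 5 + 5 = 10

10


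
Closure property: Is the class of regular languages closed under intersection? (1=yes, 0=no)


Regular languages are closed under all standard operations:
- Union: Yes (product construction)
- Intersection: Yes (product construction)
- Complement: Yes (swap accept/reject)
- Concatenation: Yes (NFA construction)
Operation: intersection -> Closed

1


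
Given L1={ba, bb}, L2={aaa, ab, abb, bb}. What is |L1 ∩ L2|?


L1 = {ba, bb}
L2 = {aaa, ab, abb, bb}
Checking each string in L1 against L2:
  'ba': in L2? No
  'bb': in L2? Yes
Intersection = {bb}
|L1 ∩ L2| = 1

1


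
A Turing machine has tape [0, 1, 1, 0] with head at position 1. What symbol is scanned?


Tape: [0, 1, 1, 0]
Positions: 0 1 2 3
Values:    0 1 1 0
Head at position 1
tape[1] = 1

1


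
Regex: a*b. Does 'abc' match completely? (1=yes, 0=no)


Pattern: a*b
String: 'abc'
Pattern requires: zero or more 'a's followed by exactly one 'b'
Found 1 leading 'a's
Remaining: 'bc'
Remaining is not 'b' -> no match
Result: 0

0


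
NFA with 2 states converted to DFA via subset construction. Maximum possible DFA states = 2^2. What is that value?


NFA has 2 states
Subset construction: each DFA state = subset of NFA states
Maximum subsets = 2^2
2^2 = 4

4


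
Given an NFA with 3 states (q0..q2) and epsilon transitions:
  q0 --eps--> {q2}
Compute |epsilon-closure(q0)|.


Starting from q0
Initialize closure = {q0}
Follow epsilon from q0 -> add q2
Final closure: {q0, q2}
Size = 2

2


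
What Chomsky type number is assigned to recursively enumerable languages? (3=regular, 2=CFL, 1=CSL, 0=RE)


Chomsky hierarchy levels:
  Type 3: Regular (DFA/NFA/regex)
  Type 2: Context-free (PDA)
  Type 1: Context-sensitive
  Type 0: Recursively enumerable (TM)
'recursively enumerable' corresponds to Type 0

0


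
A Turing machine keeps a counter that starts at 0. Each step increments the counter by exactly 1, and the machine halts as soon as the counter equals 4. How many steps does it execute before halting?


Counter starts at 0. Counting sequence:
  Step 1: counter = 1
  Step 2: counter = 2
  Step 3: counter = 3
  Step 4: counter = 4
Counter reached 4 -> halt
Total steps = 4

4


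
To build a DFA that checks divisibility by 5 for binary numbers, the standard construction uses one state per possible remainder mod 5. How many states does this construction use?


Divisibility by 5 is tracked via the remainder mod 5: 0, 1, ..., 4
The construction assigns one state to each remainder
Number of remainders = 5

5


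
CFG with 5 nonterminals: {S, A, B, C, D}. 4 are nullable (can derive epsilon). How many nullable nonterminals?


Nonterminals: {S, A, B, C, D}
A nonterminal is nullable if it can derive epsilon
Counting nullable nonterminals: 4
Total nullable = 4

4


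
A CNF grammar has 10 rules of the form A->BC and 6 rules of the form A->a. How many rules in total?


CNF allows two rule forms:
  A -> BC (binary): 10 rules
  A -> a (terminal): 6 rules
Total = 10 + 6 = 16

16


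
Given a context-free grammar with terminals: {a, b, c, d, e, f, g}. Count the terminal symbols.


Terminal symbols: a, b, c, d, e, f, g
Counting each: a (#1), b (#2), c (#3), d (#4), e (#5), f (#6), g (#7)
Total = 7

7


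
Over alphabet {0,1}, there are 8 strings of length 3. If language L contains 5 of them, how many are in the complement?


Alphabet: {0,1}
String length: 3
Total strings of length 3 = 2^3 = 8
Strings in L = 5
Complement = total - |L|
= 8 - 5
= 3

3


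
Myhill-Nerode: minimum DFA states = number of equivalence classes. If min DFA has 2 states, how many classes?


Myhill-Nerode theorem:
Number of equivalence classes = number of states in minimal DFA
Minimal DFA states = 2
Therefore equivalence classes = 2

2


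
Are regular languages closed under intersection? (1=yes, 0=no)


Regular languages are closed under:
- Union (DFA product construction)
- Intersection (DFA product construction)
- Complement (swap accept/reject states)
- Concatenation (NFA construction)
- Kleene star (NFA construction)
intersection is in this list
Therefore: closed

1


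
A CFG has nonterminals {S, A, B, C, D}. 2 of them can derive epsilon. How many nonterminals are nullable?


Nonterminals: {S, A, B, C, D}
A nonterminal is nullable if it can derive epsilon
Counting nullable nonterminals: 2
Total nullable = 2

2


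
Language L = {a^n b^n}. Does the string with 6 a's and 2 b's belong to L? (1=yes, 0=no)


Language requires equal numbers of a's and b's
PDA pushes for each 'a', pops for each 'b'
Number of a's = 6
Number of b's = 2
6 != 2 -> Reject

0


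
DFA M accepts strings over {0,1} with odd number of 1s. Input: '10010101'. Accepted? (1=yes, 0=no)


DFA has 2 states: q_even (start, accept=no) and q_odd
Processing string '10010101' character by character:
  Position 0: read '1', 1-count=1 -> q_odd
  Position 1: read '0', 1-count=1 -> q_odd (no change)
  Position 2: read '0', 1-count=1 -> q_odd (no change)
  Position 3: read '1', 1-count=2 -> q_even
  Position 4: read '0', 1-count=2 -> q_even (no change)
  Position 5: read '1', 1-count=3 -> q_odd
  Position 6: read '0', 1-count=3 -> q_odd (no change)
  Position 7: read '1', 1-count=4 -> q_even
Final state: q_even, total 1s = 4 (even); the DFA requires an odd count -> reject

0


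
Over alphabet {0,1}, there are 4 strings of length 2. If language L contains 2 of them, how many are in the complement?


Alphabet: {0,1}
String length: 2
Total strings of length 2 = 2^2 = 4
Strings in L = 2
Complement = total - |L|
= 4 - 2
= 2

2


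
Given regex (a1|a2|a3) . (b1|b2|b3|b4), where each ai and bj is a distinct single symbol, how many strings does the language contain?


First group: 3 alternatives
Second group: 4 alternatives
Concatenation: each choice from group 1 pairs with each from group 2
Total = 3 x 4 = 12

12


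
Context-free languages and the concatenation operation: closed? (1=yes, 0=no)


CFL closure properties:
  Closed under: union, concatenation, Kleene star
  NOT closed under: intersection, complement
Operation 'concatenation' is in closed list -> Yes (closed)

1


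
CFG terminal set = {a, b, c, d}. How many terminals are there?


Terminal symbols: a, b, c, d
Counting each: a (#1), b (#2), c (#3), d (#4)
Total = 4

4


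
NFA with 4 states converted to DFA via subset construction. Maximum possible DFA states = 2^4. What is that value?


NFA has 4 states
Subset construction: each DFA state = subset of NFA states
Maximum subsets = 2^4
2^4 = 16

16


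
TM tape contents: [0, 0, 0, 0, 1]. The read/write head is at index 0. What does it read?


Tape: [0, 0, 0, 0, 1]
Positions: 0 1 2 3 4
Values:    0 0 0 0 1
Head at position 0
tape[0] = 0

0


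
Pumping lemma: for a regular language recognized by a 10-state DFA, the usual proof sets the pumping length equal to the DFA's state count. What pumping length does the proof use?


Pumping lemma for regular languages (standard proof):
Take p = |Q|, the number of DFA states.
Any string of length >= |Q| passes through |Q|+1 states while reading its first |Q| symbols,
so by pigeonhole some state repeats, giving the loop that can be pumped.
Here |Q| = 10
Therefore the proof uses p = 10

10


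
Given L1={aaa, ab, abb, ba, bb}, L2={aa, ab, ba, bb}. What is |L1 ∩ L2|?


L1 = {aaa, ab, abb, ba, bb}
L2 = {aa, ab, ba, bb}
Checking each string in L1 against L2:
  'aaa': in L2? No
  'ab': in L2? Yes
  'abb': in L2? No
  'ba': in L2? Yes
  'bb': in L2? Yes
Intersection = {ab, ba, bb}
|L1 ∩ L2| = 3

3


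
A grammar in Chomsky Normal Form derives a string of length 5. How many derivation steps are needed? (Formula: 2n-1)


Chomsky Normal Form derivation:
String length n = 5
Each step either:
  - Splits a nonterminal into two (n-1 such steps)
  - Converts a nonterminal to terminal (n such steps)
Total = (n-1) + n = 2n - 1
= 2(5) - 1
= 10 - 1
= 9

9


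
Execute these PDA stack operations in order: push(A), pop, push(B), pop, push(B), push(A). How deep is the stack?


Tracing stack operations:
  push(A) -> stack = [A], depth=1
  pop -> removed A, stack = [], depth=0
  push(B) -> stack = [B], depth=1
  pop -> removed B, stack = [], depth=0
  push(B) -> stack = [B], depth=1
  push(A) -> stack = [B,A], depth=2
Final depth = 2

2


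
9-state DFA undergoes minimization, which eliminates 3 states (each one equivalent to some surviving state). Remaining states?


Original DFA: 9 states
Redundant states removed: 3
Minimized states = original - removed
= 9 - 3
= 6

6


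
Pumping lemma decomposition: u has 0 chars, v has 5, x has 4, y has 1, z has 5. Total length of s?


|s| = |u| + |v| + |x| + |y| + |z|
= 0 + 5 + 4 + 1 + 5
= 5 + 4 + 6
= 9 + 6
= 15

15


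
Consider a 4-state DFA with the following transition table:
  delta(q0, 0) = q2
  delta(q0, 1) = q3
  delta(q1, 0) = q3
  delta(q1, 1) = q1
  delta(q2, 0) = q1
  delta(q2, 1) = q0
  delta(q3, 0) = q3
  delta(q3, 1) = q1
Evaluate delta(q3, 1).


Looking up transition function:
delta(q3, 1) in the table
Row: q3, Column: 1
Result: q1

q1


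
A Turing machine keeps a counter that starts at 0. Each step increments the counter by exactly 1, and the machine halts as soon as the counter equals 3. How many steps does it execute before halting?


Counter starts at 0. Counting sequence:
  Step 1: counter = 1
  Step 2: counter = 2
  Step 3: counter = 3
Counter reached 3 -> halt
Total steps = 3

3


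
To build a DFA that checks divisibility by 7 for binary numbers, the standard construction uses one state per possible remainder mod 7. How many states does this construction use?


Divisibility by 7 is tracked via the remainder mod 7: 0, 1, ..., 6
The construction assigns one state to each remainder
Number of remainders = 7

7


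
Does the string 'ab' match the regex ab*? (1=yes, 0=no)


Pattern: ab*
String: 'ab'
Pattern requires: exactly one 'a' followed by zero or more 'b's
First char is 'a' -> OK
Rest 'b': all b's? Yes
Result: 1

1


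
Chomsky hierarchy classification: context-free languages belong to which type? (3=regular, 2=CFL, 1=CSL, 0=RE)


Chomsky hierarchy levels:
  Type 3: Regular (DFA/NFA/regex)
  Type 2: Context-free (PDA)
  Type 1: Context-sensitive
  Type 0: Recursively enumerable (TM)
'context-free' corresponds to Type 2

2


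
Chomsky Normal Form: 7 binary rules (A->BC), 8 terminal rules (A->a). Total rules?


CNF allows two rule forms:
  A -> BC (binary): 7 rules
  A -> a (terminal): 8 rules
Total = 7 + 8 = 15

15


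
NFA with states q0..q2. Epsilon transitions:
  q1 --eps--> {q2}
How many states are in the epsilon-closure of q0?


Starting from q0
Initialize closure = {q0}
q0 has no outgoing epsilon transitions -> nothing to add
Final closure: {q0}
Size = 1

1


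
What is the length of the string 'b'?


String: 'b'
Counting characters:
  'b' appears 1 time(s)
Total length = 0 + 1 = 1

1


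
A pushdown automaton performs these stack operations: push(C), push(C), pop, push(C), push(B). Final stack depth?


Tracing stack operations:
  push(C) -> stack = [C], depth=1
  push(C) -> stack = [C,C], depth=2
  pop -> removed C, stack = [C], depth=1
  push(C) -> stack = [C,C], depth=2
  push(B) -> stack = [C,C,B], depth=3
Final depth = 3

3


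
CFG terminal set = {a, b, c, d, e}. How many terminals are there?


Terminal symbols: a, b, c, d, e
Counting each: a (#1), b (#2), c (#3), d (#4), e (#5)
Total = 5

5


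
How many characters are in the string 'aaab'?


String: 'aaab'
Counting characters:
  'a' appears 3 time(s)
  'b' appears 1 time(s)
Total length = 3 + 1 = 4

4


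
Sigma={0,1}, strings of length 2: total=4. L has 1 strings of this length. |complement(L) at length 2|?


Alphabet: {0,1}
String length: 2
Total strings of length 2 = 2^2 = 4
Strings in L = 1
Complement = total - |L|
= 4 - 1
= 3

3


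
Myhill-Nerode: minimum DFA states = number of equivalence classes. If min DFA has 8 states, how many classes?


Myhill-Nerode theorem:
Number of equivalence classes = number of states in minimal DFA
Minimal DFA states = 8
Therefore equivalence classes = 8

8


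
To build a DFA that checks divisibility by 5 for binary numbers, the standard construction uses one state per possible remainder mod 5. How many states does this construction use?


Divisibility by 5 is tracked via the remainder mod 5: 0, 1, ..., 4
The construction assigns one state to each remainder
Number of remainders = 5

5


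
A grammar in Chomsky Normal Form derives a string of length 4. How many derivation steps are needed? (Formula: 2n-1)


Chomsky Normal Form derivation:
String length n = 4
Each step either:
  - Splits a nonterminal into two (n-1 such steps)
  - Converts a nonterminal to terminal (n such steps)
Total = (n-1) + n = 2n - 1
= 2(4) - 1
= 8 - 1
= 7

7


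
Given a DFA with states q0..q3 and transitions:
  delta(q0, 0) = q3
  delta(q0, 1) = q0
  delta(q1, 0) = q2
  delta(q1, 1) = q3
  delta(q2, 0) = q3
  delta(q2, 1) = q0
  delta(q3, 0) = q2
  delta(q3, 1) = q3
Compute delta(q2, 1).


Looking up transition function:
delta(q2, 1) in the table
Row: q2, Column: 1
Result: q0

q0


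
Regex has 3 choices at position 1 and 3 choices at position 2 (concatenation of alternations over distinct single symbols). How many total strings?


First group: 3 alternatives
Second group: 3 alternatives
Concatenation: each choice from group 1 pairs with each from group 2
Total = 3 x 3 = 9

9


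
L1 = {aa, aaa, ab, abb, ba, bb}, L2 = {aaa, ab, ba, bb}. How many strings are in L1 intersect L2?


L1 = {aa, aaa, ab, abb, ba, bb}
L2 = {aaa, ab, ba, bb}
Checking each string in L1 against L2:
  'aa': in L2? No
  'aaa': in L2? Yes
  'ab': in L2? Yes
  'abb': in L2? No
  'ba': in L2? Yes
  'bb': in L2? Yes
Intersection = {aaa, ab, ba, bb}
|L1 ∩ L2| = 4

4


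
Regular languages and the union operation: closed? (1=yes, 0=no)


Regular languages are closed under all standard operations:
- Union: Yes (product construction)
- Intersection: Yes (product construction)
- Complement: Yes (swap accept/reject)
- Concatenation: Yes (NFA construction)
Operation: union -> Closed

1


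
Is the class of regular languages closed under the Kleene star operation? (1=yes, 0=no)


Regular languages are closed under:
- Union (DFA product construction)
- Intersection (DFA product construction)
- Complement (swap accept/reject states)
- Concatenation (NFA construction)
- Kleene star (NFA construction)
Kleene star is in this list
Therefore: closed

1


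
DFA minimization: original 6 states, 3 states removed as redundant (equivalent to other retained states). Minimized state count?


Original DFA: 6 states
Redundant states removed: 3
Minimized states = original - removed
= 6 - 3
= 3

3


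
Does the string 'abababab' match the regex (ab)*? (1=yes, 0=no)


Pattern: (ab)*
String: 'abababab'
Pattern requires: zero or more repetitions of 'ab'
Pairs: ['ab', 'ab', 'ab', 'ab']
All pairs are 'ab'? Yes
Result: 1

1


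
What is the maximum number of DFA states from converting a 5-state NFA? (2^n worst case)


NFA has 5 states
Subset construction: each DFA state = subset of NFA states
Maximum subsets = 2^5
2^5 = 32

32


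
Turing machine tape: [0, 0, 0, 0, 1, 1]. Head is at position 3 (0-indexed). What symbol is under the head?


Tape: [0, 0, 0, 0, 1, 1]
Positions: 0 1 2 3 4 5
Values:    0 0 0 0 1 1
Head at position 3
tape[3] = 0

0


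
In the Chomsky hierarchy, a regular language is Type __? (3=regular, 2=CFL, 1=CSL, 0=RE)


Chomsky hierarchy levels:
  Type 3: Regular (DFA/NFA/regex)
  Type 2: Context-free (PDA)
  Type 1: Context-sensitive
  Type 0: Recursively enumerable (TM)
'regular' corresponds to Type 3

3


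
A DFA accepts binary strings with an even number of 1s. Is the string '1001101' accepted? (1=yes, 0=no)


DFA has 2 states: q_even (start, accept=yes) and q_odd
Processing string '1001101' character by character:
  Position 0: read '1', 1-count=1 -> q_odd
  Position 1: read '0', 1-count=1 -> q_odd (no change)
  Position 2: read '0', 1-count=1 -> q_odd (no change)
  Position 3: read '1', 1-count=2 -> q_even
  Position 4: read '1', 1-count=3 -> q_odd
  Position 5: read '0', 1-count=3 -> q_odd (no change)
  Position 6: read '1', 1-count=4 -> q_even
Final state: q_even, total 1s = 4 (even); the DFA requires an even count -> accept

1


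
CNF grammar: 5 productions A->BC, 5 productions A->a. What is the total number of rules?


CNF allows two rule forms:
  A -> BC (binary): 5 rules
  A -> a (terminal): 5 rules
Total = 5 + 5 = 10

10


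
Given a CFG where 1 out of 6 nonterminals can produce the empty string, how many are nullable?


Nonterminals: {S, A, B, C, D, E}
A nonterminal is nullable if it can derive epsilon
Counting nullable nonterminals: 1
Total nullable = 1

1


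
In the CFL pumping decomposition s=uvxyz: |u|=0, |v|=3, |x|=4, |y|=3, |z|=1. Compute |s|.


|s| = |u| + |v| + |x| + |y| + |z|
= 0 + 3 + 4 + 3 + 1
= 3 + 4 + 4
= 7 + 4
= 11

11


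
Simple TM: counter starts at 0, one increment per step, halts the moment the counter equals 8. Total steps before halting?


Counter starts at 0. Counting sequence:
  Step 1: counter = 1
  Step 2: counter = 2
  Step 3: counter = 3
  Step 4: counter = 4
  Step 5: counter = 5
  Step 6: counter = 6
  Step 7: counter = 7
  Step 8: counter = 8
Counter reached 8 -> halt
Total steps = 8

8


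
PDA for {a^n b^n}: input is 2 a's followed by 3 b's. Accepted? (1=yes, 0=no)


Language requires equal numbers of a's and b's
PDA pushes for each 'a', pops for each 'b'
Number of a's = 2
Number of b's = 3
2 != 3 -> Reject

0


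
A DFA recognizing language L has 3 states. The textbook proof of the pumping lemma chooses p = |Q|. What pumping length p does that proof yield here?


Pumping lemma for regular languages (standard proof):
Take p = |Q|, the number of DFA states.
Any string of length >= |Q| passes through |Q|+1 states while reading its first |Q| symbols,
so by pigeonhole some state repeats, giving the loop that can be pumped.
Here |Q| = 3
Therefore the proof uses p = 3

3


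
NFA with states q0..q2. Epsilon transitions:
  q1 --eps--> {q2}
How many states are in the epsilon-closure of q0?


Starting from q0
Initialize closure = {q0}
q0 has no outgoing epsilon transitions -> nothing to add
Final closure: {q0}
Size = 1

1


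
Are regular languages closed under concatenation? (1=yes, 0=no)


Regular languages are closed under:
- Union (DFA product construction)
- Intersection (DFA product construction)
- Complement (swap accept/reject states)
- Concatenation (NFA construction)
- Kleene star (NFA construction)
concatenation is in this list
Therefore: closed

1


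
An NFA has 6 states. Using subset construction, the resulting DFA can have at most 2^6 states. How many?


NFA has 6 states
Subset construction: each DFA state = subset of NFA states
Maximum subsets = 2^6
2^6 = 64

64


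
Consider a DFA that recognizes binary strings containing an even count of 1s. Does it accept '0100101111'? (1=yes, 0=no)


DFA has 2 states: q_even (start, accept=yes) and q_odd
Processing string '0100101111' character by character:
  Position 0: read '0', 1-count=0 -> q_even (no change)
  Position 1: read '1', 1-count=1 -> q_odd
  Position 2: read '0', 1-count=1 -> q_odd (no change)
  Position 3: read '0', 1-count=1 -> q_odd (no change)
  Position 4: read '1', 1-count=2 -> q_even
  Position 5: read '0', 1-count=2 -> q_even (no change)
  Position 6: read '1', 1-count=3 -> q_odd
  Position 7: read '1', 1-count=4 -> q_even
  Position 8: read '1', 1-count=5 -> q_odd
  Position 9: read '1', 1-count=6 -> q_even
Final state: q_even, total 1s = 6 (even); the DFA requires an even count -> accept

1


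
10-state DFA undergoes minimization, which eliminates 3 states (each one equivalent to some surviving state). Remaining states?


Original DFA: 10 states
Redundant states removed: 3
Minimized states = original - removed
= 10 - 3
= 7

7


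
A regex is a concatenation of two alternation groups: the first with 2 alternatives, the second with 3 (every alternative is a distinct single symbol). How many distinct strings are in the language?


First group: 2 alternatives
Second group: 3 alternatives
Concatenation: each choice from group 1 pairs with each from group 2
Total = 2 x 3 = 6

6


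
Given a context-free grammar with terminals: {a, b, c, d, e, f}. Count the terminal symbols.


Terminal symbols: a, b, c, d, e, f
Counting each: a (#1), b (#2), c (#3), d (#4), e (#5), f (#6)
Total = 6

6


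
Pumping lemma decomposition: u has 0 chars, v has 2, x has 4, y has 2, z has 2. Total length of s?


|s| = |u| + |v| + |x| + |y| + |z|
= 0 + 2 + 4 + 2 + 2
= 2 + 4 + 4
= 6 + 4
= 10

10


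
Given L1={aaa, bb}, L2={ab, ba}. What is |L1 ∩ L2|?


L1 = {aaa, bb}
L2 = {ab, ba}
Checking each string in L1 against L2:
  'aaa': in L2? No
  'bb': in L2? No
Intersection = {}
|L1 ∩ L2| = 0

0


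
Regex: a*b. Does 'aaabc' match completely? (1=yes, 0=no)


Pattern: a*b
String: 'aaabc'
Pattern requires: zero or more 'a's followed by exactly one 'b'
Found 3 leading 'a's
Remaining: 'bc'
Remaining is not 'b' -> no match
Result: 0

0


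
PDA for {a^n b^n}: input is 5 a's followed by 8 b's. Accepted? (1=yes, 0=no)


Language requires equal numbers of a's and b's
PDA pushes for each 'a', pops for each 'b'
Number of a's = 5
Number of b's = 8
5 != 8 -> Reject

0


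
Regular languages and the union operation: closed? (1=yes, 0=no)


Regular languages are closed under all standard operations:
- Union: Yes (product construction)
- Intersection: Yes (product construction)
- Complement: Yes (swap accept/reject)
- Concatenation: Yes (NFA construction)
Operation: union -> Closed

1


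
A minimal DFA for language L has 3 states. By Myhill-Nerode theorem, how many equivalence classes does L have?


Myhill-Nerode theorem:
Number of equivalence classes = number of states in minimal DFA
Minimal DFA states = 3
Therefore equivalence classes = 3

3


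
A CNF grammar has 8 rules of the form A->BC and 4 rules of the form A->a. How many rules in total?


CNF allows two rule forms:
  A -> BC (binary): 8 rules
  A -> a (terminal): 4 rules
Total = 8 + 4 = 12

12


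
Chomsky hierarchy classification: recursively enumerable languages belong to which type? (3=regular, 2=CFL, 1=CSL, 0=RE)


Chomsky hierarchy levels:
  Type 3: Regular (DFA/NFA/regex)
  Type 2: Context-free (PDA)
  Type 1: Context-sensitive
  Type 0: Recursively enumerable (TM)
'recursively enumerable' corresponds to Type 0

0


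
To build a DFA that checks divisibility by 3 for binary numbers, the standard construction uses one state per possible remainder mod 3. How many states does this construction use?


Divisibility by 3 is tracked via the remainder mod 3: 0, 1, ..., 2
The construction assigns one state to each remainder
Number of remainders = 3

3


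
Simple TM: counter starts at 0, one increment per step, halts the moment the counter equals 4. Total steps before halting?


Counter starts at 0. Counting sequence:
  Step 1: counter = 1
  Step 2: counter = 2
  Step 3: counter = 3
  Step 4: counter = 4
Counter reached 4 -> halt
Total steps = 4

4


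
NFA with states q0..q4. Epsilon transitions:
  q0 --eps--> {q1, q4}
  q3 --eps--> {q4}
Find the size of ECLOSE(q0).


Starting from q0
Initialize closure = {q0}
Follow epsilon from q0 -> add q1
Follow epsilon from q0 -> add q4
Final closure: {q0, q1, q4}
Size = 3

3


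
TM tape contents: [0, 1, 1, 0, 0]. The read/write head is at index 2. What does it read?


Tape: [0, 1, 1, 0, 0]
Positions: 0 1 2 3 4
Values:    0 1 1 0 0
Head at position 2
tape[2] = 1

1


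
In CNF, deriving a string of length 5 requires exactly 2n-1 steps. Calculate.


Chomsky Normal Form derivation:
String length n = 5
Each step either:
  - Splits a nonterminal into two (n-1 such steps)
  - Converts a nonterminal to terminal (n such steps)
Total = (n-1) + n = 2n - 1
= 2(5) - 1
= 10 - 1
= 9

9
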